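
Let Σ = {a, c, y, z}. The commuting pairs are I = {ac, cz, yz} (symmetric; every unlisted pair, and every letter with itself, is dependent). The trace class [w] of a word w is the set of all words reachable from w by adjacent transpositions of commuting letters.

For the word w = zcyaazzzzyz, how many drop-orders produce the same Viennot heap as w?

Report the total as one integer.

18

piece 0:z — minimal
piece 1:c — minimal
piece 2:y rests on {1:c}
piece 3:a rests on {0:z, 2:y}
piece 4:a rests on {3:a}
piece 5:z rests on {4:a}
piece 6:z rests on {5:z}
piece 7:z rests on {6:z}
piece 8:z rests on {7:z}
piece 9:y rests on {4:a}
piece 10:z rests on {8:z}
minimal pieces: {0:z, 1:c}
ways to finish when only these pieces remain (= sum over removing one remaining piece with nothing left below it):
  1 left: {9}→1  {10}→1
  2 left: {8,10}→1  {9,10}→2
  3 left: {7,8,10}→1  {8,9,10}→3
  4 left: {6,7,8,10}→1  {7,8,9,10}→4
  5 left: {5,6,7,8,10}→1  {6,7,8,9,10}→5
  6 left: {5,6,7,8,9,10}→6
  7 left: {4,5,6,7,8,9,10}→6
  8 left: {3,4,5,6,7,8,9,10}→6
  9 left: {0,3,4,5,6,7,8,9,10}→6  {2,3,4,5,6,7,8,9,10}→6
  placing 0:z first → 6 extensions
  placing 1:c first → 12 extensions
total linear extensions = 18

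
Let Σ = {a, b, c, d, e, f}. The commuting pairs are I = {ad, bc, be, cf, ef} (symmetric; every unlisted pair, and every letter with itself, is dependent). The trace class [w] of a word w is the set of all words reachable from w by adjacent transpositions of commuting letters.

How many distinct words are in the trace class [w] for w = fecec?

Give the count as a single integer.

piece 0:f — minimal
piece 1:e — minimal
piece 2:c rests on {1:e}
piece 3:e rests on {2:c}
piece 4:c rests on {3:e}
minimal pieces: {0:f, 1:e}
ways to finish when only these pieces remain (= sum over removing one remaining piece with nothing left below it):
  1 left: {0}→1  {4}→1
  2 left: {0,4}→2  {3,4}→1
  3 left: {0,3,4}→3  {2,3,4}→1
  placing 0:f first → 1 extensions
  placing 1:e first → 4 extensions
total linear extensions = 5

5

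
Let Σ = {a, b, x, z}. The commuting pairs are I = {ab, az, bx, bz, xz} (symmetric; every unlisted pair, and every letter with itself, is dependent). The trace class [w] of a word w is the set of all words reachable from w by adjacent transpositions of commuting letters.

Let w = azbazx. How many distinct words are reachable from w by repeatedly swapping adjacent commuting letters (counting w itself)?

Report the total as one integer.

piece 0:a — minimal
piece 1:z — minimal
piece 2:b — minimal
piece 3:a rests on {0:a}
piece 4:z rests on {1:z}
piece 5:x rests on {3:a}
minimal pieces: {0:a, 1:z, 2:b}
ways to finish when only these pieces remain (= sum over removing one remaining piece with nothing left below it):
  1 left: {2}→1  {4}→1  {5}→1
  2 left: {1,4}→1  {2,4}→2  {2,5}→2  {3,5}→1  {4,5}→2
  3 left: {0,3,5}→1  {1,2,4}→3  {1,4,5}→3  {2,3,5}→3  {2,4,5}→6  {3,4,5}→3
  4 left: {0,2,3,5}→4  {0,3,4,5}→4  {1,2,4,5}→12  {1,3,4,5}→6  {2,3,4,5}→12
  placing 0:a first → 30 extensions
  placing 1:z first → 20 extensions
  placing 2:b first → 10 extensions
total linear extensions = 60

60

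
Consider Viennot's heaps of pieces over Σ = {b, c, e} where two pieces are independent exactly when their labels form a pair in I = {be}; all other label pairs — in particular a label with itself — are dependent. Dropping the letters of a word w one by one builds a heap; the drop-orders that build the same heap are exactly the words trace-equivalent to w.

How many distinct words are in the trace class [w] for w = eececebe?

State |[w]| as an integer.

3

#0=e has no predecessor
#1=e depends on [0:e]
#2=c depends on [1:e]
#3=e depends on [2:c]
#4=c depends on [3:e]
#5=e depends on [4:c]
#6=b depends on [4:c]
#7=e depends on [5:e]
sources: [0:e]
N(rest) = Σ N(rest − s) over sources s of rest; N(one piece) = 1:
  size 1 → [6]=1  [7]=1
  size 2 → [5,7]=1  [6,7]=2
  size 3 → [5,6,7]=3
  size 4 → [4,5,6,7]=3
  size 5 → [3,4,5,6,7]=3
  size 6 → [2,3,4,5,6,7]=3
  first=0(e) contributes 3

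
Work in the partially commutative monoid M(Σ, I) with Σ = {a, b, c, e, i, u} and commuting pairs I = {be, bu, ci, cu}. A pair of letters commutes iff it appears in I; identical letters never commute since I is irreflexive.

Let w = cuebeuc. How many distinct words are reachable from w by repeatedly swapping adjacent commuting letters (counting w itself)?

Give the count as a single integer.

16

#0=c has no predecessor
#1=u has no predecessor
#2=e depends on [0:c, 1:u]
#3=b depends on [0:c]
#4=e depends on [2:e]
#5=u depends on [4:e]
#6=c depends on [3:b, 4:e]
sources: [0:c, 1:u]
N(rest) = Σ N(rest − s) over sources s of rest; N(one piece) = 1:
  size 1 → [5]=1  [6]=1
  size 2 → [3,6]=1  [5,6]=2
  size 3 → [3,5,6]=3  [4,5,6]=2
  size 4 → [2,4,5,6]=2  [3,4,5,6]=5
  size 5 → [1,2,4,5,6]=2  [2,3,4,5,6]=7
  first=0(c) contributes 9
  first=1(u) contributes 7
|[w]| = 16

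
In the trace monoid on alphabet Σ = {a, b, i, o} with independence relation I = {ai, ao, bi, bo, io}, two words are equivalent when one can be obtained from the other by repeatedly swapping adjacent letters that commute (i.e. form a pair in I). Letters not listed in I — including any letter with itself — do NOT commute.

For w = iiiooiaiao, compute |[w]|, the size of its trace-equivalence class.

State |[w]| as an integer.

2520

#0=i has no predecessor
#1=i depends on [0:i]
#2=i depends on [1:i]
#3=o has no predecessor
#4=o depends on [3:o]
#5=i depends on [2:i]
#6=a has no predecessor
#7=i depends on [5:i]
#8=a depends on [6:a]
#9=o depends on [4:o]
sources: [0:i, 3:o, 6:a]
N(rest) = Σ N(rest − s) over sources s of rest; N(one piece) = 1:
  size 1 → [7]=1  [8]=1  [9]=1
  size 2 → [4,9]=1  [5,7]=1  [6,8]=1  [7,8]=2  [7,9]=2  [8,9]=2
  size 3 → [2,5,7]=1  [3,4,9]=1  [4,7,9]=3  [4,8,9]=3  [5,7,8]=3  [5,7,9]=3  [6,7,8]=3  [6,8,9]=3  [7,8,9]=6
  size 4 → [1,2,5,7]=1  [2,5,7,8]=4  [2,5,7,9]=4  [3,4,7,9]=4  [3,4,8,9]=4  [4,5,7,9]=6  [4,6,8,9]=6  [4,7,8,9]=12  [5,6,7,8]=6  [5,7,8,9]=12  [6,7,8,9]=12
  size 5 → [0,1,2,5,7]=1  [1,2,5,7,8]=5  [1,2,5,7,9]=5  [2,4,5,7,9]=10  [2,5,6,7,8]=10  [2,5,7,8,9]=20  [3,4,5,7,9]=10  [3,4,6,8,9]=10  [3,4,7,8,9]=20  [4,5,7,8,9]=30  [4,6,7,8,9]=30  [5,6,7,8,9]=30
  size 6 → [0,1,2,5,7,8]=6  [0,1,2,5,7,9]=6  [1,2,4,5,7,9]=15  [1,2,5,6,7,8]=15  [1,2,5,7,8,9]=30  [2,3,4,5,7,9]=20  [2,4,5,7,8,9]=60  [2,5,6,7,8,9]=60  [3,4,5,7,8,9]=60  [3,4,6,7,8,9]=60  [4,5,6,7,8,9]=90
  size 7 → [0,1,2,4,5,7,9]=21  [0,1,2,5,6,7,8]=21  [0,1,2,5,7,8,9]=42  [1,2,3,4,5,7,9]=35  [1,2,4,5,7,8,9]=105  [1,2,5,6,7,8,9]=105  [2,3,4,5,7,8,9]=140  [2,4,5,6,7,8,9]=210  [3,4,5,6,7,8,9]=210
  size 8 → [0,1,2,3,4,5,7,9]=56  [0,1,2,4,5,7,8,9]=168  [0,1,2,5,6,7,8,9]=168  [1,2,3,4,5,7,8,9]=280  [1,2,4,5,6,7,8,9]=420  [2,3,4,5,6,7,8,9]=560
  first=0(i) contributes 1260
  first=3(o) contributes 756
  first=6(a) contributes 504
|[w]| = 2520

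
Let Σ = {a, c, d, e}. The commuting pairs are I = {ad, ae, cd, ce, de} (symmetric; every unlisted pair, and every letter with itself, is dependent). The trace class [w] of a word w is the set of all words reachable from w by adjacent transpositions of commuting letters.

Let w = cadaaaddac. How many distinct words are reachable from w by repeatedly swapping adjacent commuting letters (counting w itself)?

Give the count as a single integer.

piece 0:c — minimal
piece 1:a rests on {0:c}
piece 2:d — minimal
piece 3:a rests on {1:a}
piece 4:a rests on {3:a}
piece 5:a rests on {4:a}
piece 6:d rests on {2:d}
piece 7:d rests on {6:d}
piece 8:a rests on {5:a}
piece 9:c rests on {8:a}
minimal pieces: {0:c, 2:d}
ways to finish when only these pieces remain (= sum over removing one remaining piece with nothing left below it):
  1 left: {7}→1  {9}→1
  2 left: {6,7}→1  {7,9}→2  {8,9}→1
  3 left: {2,6,7}→1  {5,8,9}→1  {6,7,9}→3  {7,8,9}→3
  4 left: {2,6,7,9}→4  {4,5,8,9}→1  {5,7,8,9}→4  {6,7,8,9}→6
  5 left: {2,6,7,8,9}→10  {3,4,5,8,9}→1  {4,5,7,8,9}→5  {5,6,7,8,9}→10
  6 left: {1,3,4,5,8,9}→1  {2,5,6,7,8,9}→20  {3,4,5,7,8,9}→6  {4,5,6,7,8,9}→15
  7 left: {0,1,3,4,5,8,9}→1  {1,3,4,5,7,8,9}→7  {2,4,5,6,7,8,9}→35  {3,4,5,6,7,8,9}→21
  8 left: {0,1,3,4,5,7,8,9}→8  {1,3,4,5,6,7,8,9}→28  {2,3,4,5,6,7,8,9}→56
  placing 0:c first → 84 extensions
  placing 2:d first → 36 extensions
total linear extensions = 120

120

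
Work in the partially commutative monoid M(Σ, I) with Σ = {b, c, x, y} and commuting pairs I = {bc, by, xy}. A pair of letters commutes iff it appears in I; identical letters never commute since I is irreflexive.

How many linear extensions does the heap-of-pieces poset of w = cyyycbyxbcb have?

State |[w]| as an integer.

#0=c has no predecessor
#1=y depends on [0:c]
#2=y depends on [1:y]
#3=y depends on [2:y]
#4=c depends on [3:y]
#5=b has no predecessor
#6=y depends on [4:c]
#7=x depends on [4:c, 5:b]
#8=b depends on [7:x]
#9=c depends on [6:y, 7:x]
#10=b depends on [8:b]
sources: [0:c, 5:b]
N(rest) = Σ N(rest − s) over sources s of rest; N(one piece) = 1:
  size 1 → [9]=1  [10]=1
  size 2 → [6,9]=1  [8,10]=1  [9,10]=2
  size 3 → [6,9,10]=3  [8,9,10]=3
  size 4 → [6,8,9,10]=6  [7,8,9,10]=3
  size 5 → [5,7,8,9,10]=3  [6,7,8,9,10]=9
  size 6 → [4,6,7,8,9,10]=9  [5,6,7,8,9,10]=12
  size 7 → [3,4,6,7,8,9,10]=9  [4,5,6,7,8,9,10]=21
  size 8 → [2,3,4,6,7,8,9,10]=9  [3,4,5,6,7,8,9,10]=30
  size 9 → [1,2,3,4,6,7,8,9,10]=9  [2,3,4,5,6,7,8,9,10]=39
  first=0(c) contributes 48
  first=5(b) contributes 9
|[w]| = 57

57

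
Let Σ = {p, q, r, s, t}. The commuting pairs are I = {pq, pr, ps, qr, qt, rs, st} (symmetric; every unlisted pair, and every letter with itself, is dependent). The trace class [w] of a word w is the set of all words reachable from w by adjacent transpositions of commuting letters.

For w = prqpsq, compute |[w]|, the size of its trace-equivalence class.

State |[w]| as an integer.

60

piece 0:p — minimal
piece 1:r — minimal
piece 2:q — minimal
piece 3:p rests on {0:p}
piece 4:s rests on {2:q}
piece 5:q rests on {4:s}
minimal pieces: {0:p, 1:r, 2:q}
ways to finish when only these pieces remain (= sum over removing one remaining piece with nothing left below it):
  1 left: {1}→1  {3}→1  {5}→1
  2 left: {0,3}→1  {1,3}→2  {1,5}→2  {3,5}→2  {4,5}→1
  3 left: {0,1,3}→3  {0,3,5}→3  {1,3,5}→6  {1,4,5}→3  {2,4,5}→1  {3,4,5}→3
  4 left: {0,1,3,5}→12  {0,3,4,5}→6  {1,2,4,5}→4  {1,3,4,5}→12  {2,3,4,5}→4
  placing 0:p first → 20 extensions
  placing 1:r first → 10 extensions
  placing 2:q first → 30 extensions
total linear extensions = 60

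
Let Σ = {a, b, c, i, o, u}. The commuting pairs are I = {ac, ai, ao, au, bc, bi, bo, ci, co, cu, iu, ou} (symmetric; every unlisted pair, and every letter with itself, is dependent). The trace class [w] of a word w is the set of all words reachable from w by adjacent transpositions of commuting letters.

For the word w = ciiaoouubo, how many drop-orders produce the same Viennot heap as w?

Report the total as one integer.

drop 0:c onto floor
drop 1:i onto floor
drop 2:i onto {1:i}
drop 3:a onto floor
drop 4:o onto {2:i}
drop 5:o onto {4:o}
drop 6:u onto floor
drop 7:u onto {6:u}
drop 8:b onto {3:a, 7:u}
drop 9:o onto {5:o}
ground layer = {0:c, 1:i, 3:a, 6:u}
drop-orders for the pieces not yet dropped (sum over which currently-grounded one goes next):
  1 to go: {0} 1  {8} 1  {9} 1
  2 to go: {0,8} 2  {0,9} 2  {3,8} 1  {5,9} 1  {7,8} 1  {8,9} 2
  3 to go: {0,3,8} 3  {0,5,9} 3  {0,7,8} 3  {0,8,9} 6  {3,7,8} 2  {3,8,9} 3  {4,5,9} 1  {5,8,9} 3  {6,7,8} 1  {7,8,9} 3
  4 to go: {0,3,7,8} 8  {0,3,8,9} 12  {0,4,5,9} 4  {0,5,8,9} 12  {0,6,7,8} 4  {0,7,8,9} 12  {2,4,5,9} 1  {3,5,8,9} 6  {3,6,7,8} 3  {3,7,8,9} 8  {4,5,8,9} 4  {5,7,8,9} 6  {6,7,8,9} 4
  5 to go: {0,2,4,5,9} 5  {0,3,5,8,9} 30  {0,3,6,7,8} 15  {0,3,7,8,9} 40  {0,4,5,8,9} 20  {0,5,7,8,9} 30  {0,6,7,8,9} 20  {1,2,4,5,9} 1  {2,4,5,8,9} 5  {3,4,5,8,9} 10  {3,5,7,8,9} 20  {3,6,7,8,9} 15  {4,5,7,8,9} 10  {5,6,7,8,9} 10
  6 to go: {0,1,2,4,5,9} 6  {0,2,4,5,8,9} 30  {0,3,4,5,8,9} 60  {0,3,5,7,8,9} 120  {0,3,6,7,8,9} 90  {0,4,5,7,8,9} 60  {0,5,6,7,8,9} 60  {1,2,4,5,8,9} 6  {2,3,4,5,8,9} 15  {2,4,5,7,8,9} 15  {3,4,5,7,8,9} 40  {3,5,6,7,8,9} 45  {4,5,6,7,8,9} 20
  7 to go: {0,1,2,4,5,8,9} 42  {0,2,3,4,5,8,9} 105  {0,2,4,5,7,8,9} 105  {0,3,4,5,7,8,9} 280  {0,3,5,6,7,8,9} 315  {0,4,5,6,7,8,9} 140  {1,2,3,4,5,8,9} 21  {1,2,4,5,7,8,9} 21  {2,3,4,5,7,8,9} 70  {2,4,5,6,7,8,9} 35  {3,4,5,6,7,8,9} 105
  8 to go: {0,1,2,3,4,5,8,9} 168  {0,1,2,4,5,7,8,9} 168  {0,2,3,4,5,7,8,9} 560  {0,2,4,5,6,7,8,9} 280  {0,3,4,5,6,7,8,9} 840  {1,2,3,4,5,7,8,9} 112  {1,2,4,5,6,7,8,9} 56  {2,3,4,5,6,7,8,9} 210
  if 0:c drops first: 378 orders
  if 1:i drops first: 1890 orders
  if 3:a drops first: 504 orders
  if 6:u drops first: 1008 orders
heap linearizations: 3780

3780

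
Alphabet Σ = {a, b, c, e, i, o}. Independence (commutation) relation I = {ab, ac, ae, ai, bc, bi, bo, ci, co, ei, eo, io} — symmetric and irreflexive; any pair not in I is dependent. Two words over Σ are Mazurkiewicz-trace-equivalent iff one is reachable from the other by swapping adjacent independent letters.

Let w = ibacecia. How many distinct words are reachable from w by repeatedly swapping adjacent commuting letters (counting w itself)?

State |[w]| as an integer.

piece 0:i — minimal
piece 1:b — minimal
piece 2:a — minimal
piece 3:c — minimal
piece 4:e rests on {1:b, 3:c}
piece 5:c rests on {4:e}
piece 6:i rests on {0:i}
piece 7:a rests on {2:a}
minimal pieces: {0:i, 1:b, 2:a, 3:c}
ways to finish when only these pieces remain (= sum over removing one remaining piece with nothing left below it):
  1 left: {5}→1  {6}→1  {7}→1
  2 left: {0,6}→1  {2,7}→1  {4,5}→1  {5,6}→2  {5,7}→2  {6,7}→2
  3 left: {0,5,6}→3  {0,6,7}→3  {1,4,5}→1  {2,5,7}→3  {2,6,7}→3  {3,4,5}→1  {4,5,6}→3  {4,5,7}→3  {5,6,7}→6
  4 left: {0,2,6,7}→6  {0,4,5,6}→6  {0,5,6,7}→12  {1,3,4,5}→2  {1,4,5,6}→4  {1,4,5,7}→4  {2,4,5,7}→6  {2,5,6,7}→12  {3,4,5,6}→4  {3,4,5,7}→4  {4,5,6,7}→12
  5 left: {0,1,4,5,6}→10  {0,2,5,6,7}→30  {0,3,4,5,6}→10  {0,4,5,6,7}→30  {1,2,4,5,7}→10  {1,3,4,5,6}→10  {1,3,4,5,7}→10  {1,4,5,6,7}→20  {2,3,4,5,7}→10  {2,4,5,6,7}→30  {3,4,5,6,7}→20
  6 left: {0,1,3,4,5,6}→30  {0,1,4,5,6,7}→60  {0,2,4,5,6,7}→90  {0,3,4,5,6,7}→60  {1,2,3,4,5,7}→30  {1,2,4,5,6,7}→60  {1,3,4,5,6,7}→60  {2,3,4,5,6,7}→60
  placing 0:i first → 210 extensions
  placing 1:b first → 210 extensions
  placing 2:a first → 210 extensions
  placing 3:c first → 210 extensions
total linear extensions = 840

840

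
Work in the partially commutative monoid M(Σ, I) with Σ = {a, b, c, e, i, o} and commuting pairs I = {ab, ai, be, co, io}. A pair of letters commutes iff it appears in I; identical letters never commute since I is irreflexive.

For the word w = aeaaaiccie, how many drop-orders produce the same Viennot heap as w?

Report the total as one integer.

0(a) covers ∅
1(e) covers 0:a
2(a) covers 1:e
3(a) covers 2:a
4(a) covers 3:a
5(i) covers 1:e
6(c) covers 4:a, 5:i
7(c) covers 6:c
8(i) covers 7:c
9(e) covers 8:i
floor of heap: 0:a
completions by unplaced set U, small U first (add the entries for U minus each lowest piece of U):
  |U|=1: {9}:1
  |U|=2: {8,9}:1
  |U|=3: {7,8,9}:1
  |U|=4: {6,7,8,9}:1
  |U|=5: {4,6,7,8,9}:1  {5,6,7,8,9}:1
  |U|=6: {3,4,6,7,8,9}:1  {4,5,6,7,8,9}:2
  |U|=7: {2,3,4,6,7,8,9}:1  {3,4,5,6,7,8,9}:3
  |U|=8: {2,3,4,5,6,7,8,9}:4
  start at 0(a): 4

4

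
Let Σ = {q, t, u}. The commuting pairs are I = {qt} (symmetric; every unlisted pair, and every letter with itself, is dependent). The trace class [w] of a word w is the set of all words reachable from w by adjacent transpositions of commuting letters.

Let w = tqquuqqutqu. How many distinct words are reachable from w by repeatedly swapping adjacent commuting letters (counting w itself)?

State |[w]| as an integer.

6

piece 0:t — minimal
piece 1:q — minimal
piece 2:q rests on {1:q}
piece 3:u rests on {0:t, 2:q}
piece 4:u rests on {3:u}
piece 5:q rests on {4:u}
piece 6:q rests on {5:q}
piece 7:u rests on {6:q}
piece 8:t rests on {7:u}
piece 9:q rests on {7:u}
piece 10:u rests on {8:t, 9:q}
minimal pieces: {0:t, 1:q}
ways to finish when only these pieces remain (= sum over removing one remaining piece with nothing left below it):
  1 left: {10}→1
  2 left: {8,10}→1  {9,10}→1
  3 left: {8,9,10}→2
  4 left: {7,8,9,10}→2
  5 left: {6,7,8,9,10}→2
  6 left: {5,6,7,8,9,10}→2
  7 left: {4,5,6,7,8,9,10}→2
  8 left: {3,4,5,6,7,8,9,10}→2
  9 left: {0,3,4,5,6,7,8,9,10}→2  {2,3,4,5,6,7,8,9,10}→2
  placing 0:t first → 2 extensions
  placing 1:q first → 4 extensions
total linear extensions = 6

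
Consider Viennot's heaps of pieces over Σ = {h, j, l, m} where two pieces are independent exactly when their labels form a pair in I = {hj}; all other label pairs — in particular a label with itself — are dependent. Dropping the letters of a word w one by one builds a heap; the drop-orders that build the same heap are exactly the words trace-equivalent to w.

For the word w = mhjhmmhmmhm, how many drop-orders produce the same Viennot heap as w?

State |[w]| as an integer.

3

drop 0:m onto floor
drop 1:h onto {0:m}
drop 2:j onto {0:m}
drop 3:h onto {1:h}
drop 4:m onto {2:j, 3:h}
drop 5:m onto {4:m}
drop 6:h onto {5:m}
drop 7:m onto {6:h}
drop 8:m onto {7:m}
drop 9:h onto {8:m}
drop 10:m onto {9:h}
ground layer = {0:m}
drop-orders for the pieces not yet dropped (sum over which currently-grounded one goes next):
  1 to go: {10} 1
  2 to go: {9,10} 1
  3 to go: {8,9,10} 1
  4 to go: {7,8,9,10} 1
  5 to go: {6,7,8,9,10} 1
  6 to go: {5,6,7,8,9,10} 1
  7 to go: {4,5,6,7,8,9,10} 1
  8 to go: {2,4,5,6,7,8,9,10} 1  {3,4,5,6,7,8,9,10} 1
  9 to go: {1,3,4,5,6,7,8,9,10} 1  {2,3,4,5,6,7,8,9,10} 2
  if 0:m drops first: 3 orders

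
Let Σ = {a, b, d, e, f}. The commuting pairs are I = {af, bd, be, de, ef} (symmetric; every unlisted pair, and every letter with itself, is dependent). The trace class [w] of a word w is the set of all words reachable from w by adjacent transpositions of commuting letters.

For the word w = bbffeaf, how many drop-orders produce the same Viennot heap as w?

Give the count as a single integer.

18

0(b) covers ∅
1(b) covers 0:b
2(f) covers 1:b
3(f) covers 2:f
4(e) covers ∅
5(a) covers 1:b, 4:e
6(f) covers 3:f
floor of heap: 0:b, 4:e
completions by unplaced set U, small U first (add the entries for U minus each lowest piece of U):
  |U|=1: {5}:1  {6}:1
  |U|=2: {3,6}:1  {4,5}:1  {5,6}:2
  |U|=3: {2,3,6}:1  {3,5,6}:3  {4,5,6}:3
  |U|=4: {2,3,5,6}:4  {3,4,5,6}:6
  |U|=5: {1,2,3,5,6}:4  {2,3,4,5,6}:10
  start at 0(b): 14
  start at 4(e): 4
sum over floor = 18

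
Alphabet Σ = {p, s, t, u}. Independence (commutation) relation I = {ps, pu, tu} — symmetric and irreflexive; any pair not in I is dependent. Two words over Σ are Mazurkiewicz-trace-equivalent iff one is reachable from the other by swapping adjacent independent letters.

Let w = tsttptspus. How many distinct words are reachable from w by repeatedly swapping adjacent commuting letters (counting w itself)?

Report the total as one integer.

piece 0:t — minimal
piece 1:s rests on {0:t}
piece 2:t rests on {1:s}
piece 3:t rests on {2:t}
piece 4:p rests on {3:t}
piece 5:t rests on {4:p}
piece 6:s rests on {5:t}
piece 7:p rests on {5:t}
piece 8:u rests on {6:s}
piece 9:s rests on {8:u}
minimal pieces: {0:t}
ways to finish when only these pieces remain (= sum over removing one remaining piece with nothing left below it):
  1 left: {7}→1  {9}→1
  2 left: {7,9}→2  {8,9}→1
  3 left: {6,8,9}→1  {7,8,9}→3
  4 left: {6,7,8,9}→4
  5 left: {5,6,7,8,9}→4
  6 left: {4,5,6,7,8,9}→4
  7 left: {3,4,5,6,7,8,9}→4
  8 left: {2,3,4,5,6,7,8,9}→4
  placing 0:t first → 4 extensions

4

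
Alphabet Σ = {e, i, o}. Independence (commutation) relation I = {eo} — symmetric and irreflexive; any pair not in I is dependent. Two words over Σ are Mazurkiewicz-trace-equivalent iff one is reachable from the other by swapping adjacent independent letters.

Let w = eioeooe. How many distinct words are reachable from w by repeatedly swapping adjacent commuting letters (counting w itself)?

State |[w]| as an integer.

#0=e has no predecessor
#1=i depends on [0:e]
#2=o depends on [1:i]
#3=e depends on [1:i]
#4=o depends on [2:o]
#5=o depends on [4:o]
#6=e depends on [3:e]
sources: [0:e]
N(rest) = Σ N(rest − s) over sources s of rest; N(one piece) = 1:
  size 1 → [5]=1  [6]=1
  size 2 → [3,6]=1  [4,5]=1  [5,6]=2
  size 3 → [2,4,5]=1  [3,5,6]=3  [4,5,6]=3
  size 4 → [2,4,5,6]=4  [3,4,5,6]=6
  size 5 → [2,3,4,5,6]=10
  first=0(e) contributes 10

10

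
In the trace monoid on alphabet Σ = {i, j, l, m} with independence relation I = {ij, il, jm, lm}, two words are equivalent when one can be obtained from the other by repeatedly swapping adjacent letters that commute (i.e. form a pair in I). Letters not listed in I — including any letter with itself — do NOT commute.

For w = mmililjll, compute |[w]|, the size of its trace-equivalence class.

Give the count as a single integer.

#0=m has no predecessor
#1=m depends on [0:m]
#2=i depends on [1:m]
#3=l has no predecessor
#4=i depends on [2:i]
#5=l depends on [3:l]
#6=j depends on [5:l]
#7=l depends on [6:j]
#8=l depends on [7:l]
sources: [0:m, 3:l]
N(rest) = Σ N(rest − s) over sources s of rest; N(one piece) = 1:
  size 1 → [4]=1  [8]=1
  size 2 → [2,4]=1  [4,8]=2  [7,8]=1
  size 3 → [1,2,4]=1  [2,4,8]=3  [4,7,8]=3  [6,7,8]=1
  size 4 → [0,1,2,4]=1  [1,2,4,8]=4  [2,4,7,8]=6  [4,6,7,8]=4  [5,6,7,8]=1
  size 5 → [0,1,2,4,8]=5  [1,2,4,7,8]=10  [2,4,6,7,8]=10  [3,5,6,7,8]=1  [4,5,6,7,8]=5
  size 6 → [0,1,2,4,7,8]=15  [1,2,4,6,7,8]=20  [2,4,5,6,7,8]=15  [3,4,5,6,7,8]=6
  size 7 → [0,1,2,4,6,7,8]=35  [1,2,4,5,6,7,8]=35  [2,3,4,5,6,7,8]=21
  first=0(m) contributes 56
  first=3(l) contributes 70
|[w]| = 126

126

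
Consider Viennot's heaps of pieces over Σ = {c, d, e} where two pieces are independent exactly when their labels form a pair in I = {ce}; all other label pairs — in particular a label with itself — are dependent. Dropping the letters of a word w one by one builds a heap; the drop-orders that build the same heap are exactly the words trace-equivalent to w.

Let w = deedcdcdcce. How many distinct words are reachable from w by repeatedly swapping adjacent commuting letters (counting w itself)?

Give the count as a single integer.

3

#0=d has no predecessor
#1=e depends on [0:d]
#2=e depends on [1:e]
#3=d depends on [2:e]
#4=c depends on [3:d]
#5=d depends on [4:c]
#6=c depends on [5:d]
#7=d depends on [6:c]
#8=c depends on [7:d]
#9=c depends on [8:c]
#10=e depends on [7:d]
sources: [0:d]
N(rest) = Σ N(rest − s) over sources s of rest; N(one piece) = 1:
  size 1 → [9]=1  [10]=1
  size 2 → [8,9]=1  [9,10]=2
  size 3 → [8,9,10]=3
  size 4 → [7,8,9,10]=3
  size 5 → [6,7,8,9,10]=3
  size 6 → [5,6,7,8,9,10]=3
  size 7 → [4,5,6,7,8,9,10]=3
  size 8 → [3,4,5,6,7,8,9,10]=3
  size 9 → [2,3,4,5,6,7,8,9,10]=3
  first=0(d) contributes 3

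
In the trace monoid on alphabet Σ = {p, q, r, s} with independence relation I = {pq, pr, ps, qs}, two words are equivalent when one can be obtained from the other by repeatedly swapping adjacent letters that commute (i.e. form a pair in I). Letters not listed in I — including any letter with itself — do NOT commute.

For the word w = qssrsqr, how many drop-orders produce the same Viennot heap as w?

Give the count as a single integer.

6

piece 0:q — minimal
piece 1:s — minimal
piece 2:s rests on {1:s}
piece 3:r rests on {0:q, 2:s}
piece 4:s rests on {3:r}
piece 5:q rests on {3:r}
piece 6:r rests on {4:s, 5:q}
minimal pieces: {0:q, 1:s}
ways to finish when only these pieces remain (= sum over removing one remaining piece with nothing left below it):
  1 left: {6}→1
  2 left: {4,6}→1  {5,6}→1
  3 left: {4,5,6}→2
  4 left: {3,4,5,6}→2
  5 left: {0,3,4,5,6}→2  {2,3,4,5,6}→2
  placing 0:q first → 2 extensions
  placing 1:s first → 4 extensions
total linear extensions = 6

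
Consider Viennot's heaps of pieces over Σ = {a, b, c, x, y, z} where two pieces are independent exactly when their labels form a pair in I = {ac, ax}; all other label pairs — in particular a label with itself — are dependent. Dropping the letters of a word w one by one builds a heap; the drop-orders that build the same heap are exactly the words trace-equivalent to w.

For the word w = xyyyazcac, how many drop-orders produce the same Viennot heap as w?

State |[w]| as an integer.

piece 0:x — minimal
piece 1:y rests on {0:x}
piece 2:y rests on {1:y}
piece 3:y rests on {2:y}
piece 4:a rests on {3:y}
piece 5:z rests on {4:a}
piece 6:c rests on {5:z}
piece 7:a rests on {5:z}
piece 8:c rests on {6:c}
minimal pieces: {0:x}
ways to finish when only these pieces remain (= sum over removing one remaining piece with nothing left below it):
  1 left: {7}→1  {8}→1
  2 left: {6,8}→1  {7,8}→2
  3 left: {6,7,8}→3
  4 left: {5,6,7,8}→3
  5 left: {4,5,6,7,8}→3
  6 left: {3,4,5,6,7,8}→3
  7 left: {2,3,4,5,6,7,8}→3
  placing 0:x first → 3 extensions

3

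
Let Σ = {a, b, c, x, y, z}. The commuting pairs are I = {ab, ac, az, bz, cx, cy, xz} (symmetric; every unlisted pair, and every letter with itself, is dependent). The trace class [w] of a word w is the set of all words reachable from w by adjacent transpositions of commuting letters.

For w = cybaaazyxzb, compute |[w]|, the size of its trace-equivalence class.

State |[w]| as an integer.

drop 0:c onto floor
drop 1:y onto floor
drop 2:b onto {0:c, 1:y}
drop 3:a onto {1:y}
drop 4:a onto {3:a}
drop 5:a onto {4:a}
drop 6:z onto {0:c, 1:y}
drop 7:y onto {2:b, 5:a, 6:z}
drop 8:x onto {7:y}
drop 9:z onto {7:y}
drop 10:b onto {8:x}
ground layer = {0:c, 1:y}
drop-orders for the pieces not yet dropped (sum over which currently-grounded one goes next):
  1 to go: {9} 1  {10} 1
  2 to go: {8,10} 1  {9,10} 2
  3 to go: {8,9,10} 3
  4 to go: {7,8,9,10} 3
  5 to go: {2,7,8,9,10} 3  {5,7,8,9,10} 3  {6,7,8,9,10} 3
  6 to go: {2,5,7,8,9,10} 6  {2,6,7,8,9,10} 6  {4,5,7,8,9,10} 3  {5,6,7,8,9,10} 6
  7 to go: {0,2,6,7,8,9,10} 6  {2,4,5,7,8,9,10} 9  {2,5,6,7,8,9,10} 18  {3,4,5,7,8,9,10} 3  {4,5,6,7,8,9,10} 9
  8 to go: {0,2,5,6,7,8,9,10} 24  {2,3,4,5,7,8,9,10} 12  {2,4,5,6,7,8,9,10} 36  {3,4,5,6,7,8,9,10} 12
  9 to go: {0,2,4,5,6,7,8,9,10} 60  {2,3,4,5,6,7,8,9,10} 60
  if 0:c drops first: 60 orders
  if 1:y drops first: 120 orders
heap linearizations: 180

180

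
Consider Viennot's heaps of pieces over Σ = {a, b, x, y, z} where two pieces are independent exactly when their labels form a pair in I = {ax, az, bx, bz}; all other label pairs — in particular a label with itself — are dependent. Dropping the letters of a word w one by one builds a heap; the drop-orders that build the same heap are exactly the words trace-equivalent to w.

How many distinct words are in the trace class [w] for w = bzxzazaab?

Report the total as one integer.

126

0(b) covers ∅
1(z) covers ∅
2(x) covers 1:z
3(z) covers 2:x
4(a) covers 0:b
5(z) covers 3:z
6(a) covers 4:a
7(a) covers 6:a
8(b) covers 7:a
floor of heap: 0:b, 1:z
completions by unplaced set U, small U first (add the entries for U minus each lowest piece of U):
  |U|=1: {5}:1  {8}:1
  |U|=2: {3,5}:1  {5,8}:2  {7,8}:1
  |U|=3: {2,3,5}:1  {3,5,8}:3  {5,7,8}:3  {6,7,8}:1
  |U|=4: {1,2,3,5}:1  {2,3,5,8}:4  {3,5,7,8}:6  {4,6,7,8}:1  {5,6,7,8}:4
  |U|=5: {0,4,6,7,8}:1  {1,2,3,5,8}:5  {2,3,5,7,8}:10  {3,5,6,7,8}:10  {4,5,6,7,8}:5
  |U|=6: {0,4,5,6,7,8}:6  {1,2,3,5,7,8}:15  {2,3,5,6,7,8}:20  {3,4,5,6,7,8}:15
  |U|=7: {0,3,4,5,6,7,8}:21  {1,2,3,5,6,7,8}:35  {2,3,4,5,6,7,8}:35
  start at 0(b): 70
  start at 1(z): 56
sum over floor = 126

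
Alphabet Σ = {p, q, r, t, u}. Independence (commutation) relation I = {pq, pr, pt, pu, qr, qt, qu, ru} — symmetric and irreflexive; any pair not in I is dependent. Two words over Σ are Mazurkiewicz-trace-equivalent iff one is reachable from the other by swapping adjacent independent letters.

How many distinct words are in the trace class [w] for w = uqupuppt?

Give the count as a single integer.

#0=u has no predecessor
#1=q has no predecessor
#2=u depends on [0:u]
#3=p has no predecessor
#4=u depends on [2:u]
#5=p depends on [3:p]
#6=p depends on [5:p]
#7=t depends on [4:u]
sources: [0:u, 1:q, 3:p]
N(rest) = Σ N(rest − s) over sources s of rest; N(one piece) = 1:
  size 1 → [1]=1  [6]=1  [7]=1
  size 2 → [1,6]=2  [1,7]=2  [4,7]=1  [5,6]=1  [6,7]=2
  size 3 → [1,4,7]=3  [1,5,6]=3  [1,6,7]=6  [2,4,7]=1  [3,5,6]=1  [4,6,7]=3  [5,6,7]=3
  size 4 → [0,2,4,7]=1  [1,2,4,7]=4  [1,3,5,6]=4  [1,4,6,7]=12  [1,5,6,7]=12  [2,4,6,7]=4  [3,5,6,7]=4  [4,5,6,7]=6
  size 5 → [0,1,2,4,7]=5  [0,2,4,6,7]=5  [1,2,4,6,7]=20  [1,3,5,6,7]=20  [1,4,5,6,7]=30  [2,4,5,6,7]=10  [3,4,5,6,7]=10
  size 6 → [0,1,2,4,6,7]=30  [0,2,4,5,6,7]=15  [1,2,4,5,6,7]=60  [1,3,4,5,6,7]=60  [2,3,4,5,6,7]=20
  first=0(u) contributes 140
  first=1(q) contributes 35
  first=3(p) contributes 105
|[w]| = 280

280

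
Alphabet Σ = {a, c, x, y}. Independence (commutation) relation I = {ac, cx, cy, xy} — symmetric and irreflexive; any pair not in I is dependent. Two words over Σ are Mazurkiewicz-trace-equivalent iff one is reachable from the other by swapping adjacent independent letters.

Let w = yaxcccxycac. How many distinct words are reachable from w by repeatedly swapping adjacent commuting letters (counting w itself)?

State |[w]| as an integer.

piece 0:y — minimal
piece 1:a rests on {0:y}
piece 2:x rests on {1:a}
piece 3:c — minimal
piece 4:c rests on {3:c}
piece 5:c rests on {4:c}
piece 6:x rests on {2:x}
piece 7:y rests on {1:a}
piece 8:c rests on {5:c}
piece 9:a rests on {6:x, 7:y}
piece 10:c rests on {8:c}
minimal pieces: {0:y, 3:c}
ways to finish when only these pieces remain (= sum over removing one remaining piece with nothing left below it):
  1 left: {9}→1  {10}→1
  2 left: {6,9}→1  {7,9}→1  {8,10}→1  {9,10}→2
  3 left: {2,6,9}→1  {5,8,10}→1  {6,7,9}→2  {6,9,10}→3  {7,9,10}→3  {8,9,10}→3
  4 left: {2,6,7,9}→3  {2,6,9,10}→4  {4,5,8,10}→1  {5,8,9,10}→4  {6,7,9,10}→8  {6,8,9,10}→6  {7,8,9,10}→6
  5 left: {1,2,6,7,9}→3  {2,6,7,9,10}→15  {2,6,8,9,10}→10  {3,4,5,8,10}→1  {4,5,8,9,10}→5  {5,6,8,9,10}→10  {5,7,8,9,10}→10  {6,7,8,9,10}→20
  6 left: {0,1,2,6,7,9}→3  {1,2,6,7,9,10}→18  {2,5,6,8,9,10}→20  {2,6,7,8,9,10}→45  {3,4,5,8,9,10}→6  {4,5,6,8,9,10}→15  {4,5,7,8,9,10}→15  {5,6,7,8,9,10}→40
  7 left: {0,1,2,6,7,9,10}→21  {1,2,6,7,8,9,10}→63  {2,4,5,6,8,9,10}→35  {2,5,6,7,8,9,10}→105  {3,4,5,6,8,9,10}→21  {3,4,5,7,8,9,10}→21  {4,5,6,7,8,9,10}→70
  8 left: {0,1,2,6,7,8,9,10}→84  {1,2,5,6,7,8,9,10}→168  {2,3,4,5,6,8,9,10}→56  {2,4,5,6,7,8,9,10}→210  {3,4,5,6,7,8,9,10}→112
  9 left: {0,1,2,5,6,7,8,9,10}→252  {1,2,4,5,6,7,8,9,10}→378  {2,3,4,5,6,7,8,9,10}→378
  placing 0:y first → 756 extensions
  placing 3:c first → 630 extensions
total linear extensions = 1386

1386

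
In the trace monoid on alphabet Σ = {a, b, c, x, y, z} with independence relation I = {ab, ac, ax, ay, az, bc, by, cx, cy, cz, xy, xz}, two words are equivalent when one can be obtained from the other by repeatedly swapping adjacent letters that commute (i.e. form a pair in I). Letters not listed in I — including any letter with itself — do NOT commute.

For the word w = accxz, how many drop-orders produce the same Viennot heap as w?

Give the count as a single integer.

#0=a has no predecessor
#1=c has no predecessor
#2=c depends on [1:c]
#3=x has no predecessor
#4=z has no predecessor
sources: [0:a, 1:c, 3:x, 4:z]
N(rest) = Σ N(rest − s) over sources s of rest; N(one piece) = 1:
  size 1 → [0]=1  [2]=1  [3]=1  [4]=1
  size 2 → [0,2]=2  [0,3]=2  [0,4]=2  [1,2]=1  [2,3]=2  [2,4]=2  [3,4]=2
  size 3 → [0,1,2]=3  [0,2,3]=6  [0,2,4]=6  [0,3,4]=6  [1,2,3]=3  [1,2,4]=3  [2,3,4]=6
  first=0(a) contributes 12
  first=1(c) contributes 24
  first=3(x) contributes 12
  first=4(z) contributes 12
|[w]| = 60

60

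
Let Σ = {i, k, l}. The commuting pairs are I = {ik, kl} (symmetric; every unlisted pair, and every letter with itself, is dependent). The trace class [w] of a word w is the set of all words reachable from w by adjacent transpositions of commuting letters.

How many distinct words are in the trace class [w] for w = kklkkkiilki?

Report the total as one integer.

462

drop 0:k onto floor
drop 1:k onto {0:k}
drop 2:l onto floor
drop 3:k onto {1:k}
drop 4:k onto {3:k}
drop 5:k onto {4:k}
drop 6:i onto {2:l}
drop 7:i onto {6:i}
drop 8:l onto {7:i}
drop 9:k onto {5:k}
drop 10:i onto {8:l}
ground layer = {0:k, 2:l}
drop-orders for the pieces not yet dropped (sum over which currently-grounded one goes next):
  1 to go: {9} 1  {10} 1
  2 to go: {5,9} 1  {8,10} 1  {9,10} 2
  3 to go: {4,5,9} 1  {5,9,10} 3  {7,8,10} 1  {8,9,10} 3
  4 to go: {3,4,5,9} 1  {4,5,9,10} 4  {5,8,9,10} 6  {6,7,8,10} 1  {7,8,9,10} 4
  5 to go: {1,3,4,5,9} 1  {2,6,7,8,10} 1  {3,4,5,9,10} 5  {4,5,8,9,10} 10  {5,7,8,9,10} 10  {6,7,8,9,10} 5
  6 to go: {0,1,3,4,5,9} 1  {1,3,4,5,9,10} 6  {2,6,7,8,9,10} 6  {3,4,5,8,9,10} 15  {4,5,7,8,9,10} 20  {5,6,7,8,9,10} 15
  7 to go: {0,1,3,4,5,9,10} 7  {1,3,4,5,8,9,10} 21  {2,5,6,7,8,9,10} 21  {3,4,5,7,8,9,10} 35  {4,5,6,7,8,9,10} 35
  8 to go: {0,1,3,4,5,8,9,10} 28  {1,3,4,5,7,8,9,10} 56  {2,4,5,6,7,8,9,10} 56  {3,4,5,6,7,8,9,10} 70
  9 to go: {0,1,3,4,5,7,8,9,10} 84  {1,3,4,5,6,7,8,9,10} 126  {2,3,4,5,6,7,8,9,10} 126
  if 0:k drops first: 252 orders
  if 2:l drops first: 210 orders
heap linearizations: 462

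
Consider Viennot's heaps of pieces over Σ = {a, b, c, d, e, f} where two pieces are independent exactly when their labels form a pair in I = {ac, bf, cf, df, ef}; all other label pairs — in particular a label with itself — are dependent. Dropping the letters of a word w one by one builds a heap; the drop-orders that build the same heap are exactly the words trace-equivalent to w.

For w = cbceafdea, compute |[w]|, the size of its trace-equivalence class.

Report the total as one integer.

drop 0:c onto floor
drop 1:b onto {0:c}
drop 2:c onto {1:b}
drop 3:e onto {2:c}
drop 4:a onto {3:e}
drop 5:f onto {4:a}
drop 6:d onto {4:a}
drop 7:e onto {6:d}
drop 8:a onto {5:f, 7:e}
ground layer = {0:c}
drop-orders for the pieces not yet dropped (sum over which currently-grounded one goes next):
  1 to go: {8} 1
  2 to go: {5,8} 1  {7,8} 1
  3 to go: {5,7,8} 2  {6,7,8} 1
  4 to go: {5,6,7,8} 3
  5 to go: {4,5,6,7,8} 3
  6 to go: {3,4,5,6,7,8} 3
  7 to go: {2,3,4,5,6,7,8} 3
  if 0:c drops first: 3 orders

3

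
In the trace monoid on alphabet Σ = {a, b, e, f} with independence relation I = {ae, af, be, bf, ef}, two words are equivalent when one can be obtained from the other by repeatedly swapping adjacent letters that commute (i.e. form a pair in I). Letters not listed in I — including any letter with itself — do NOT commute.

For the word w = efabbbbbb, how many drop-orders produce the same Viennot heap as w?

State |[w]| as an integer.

#0=e has no predecessor
#1=f has no predecessor
#2=a has no predecessor
#3=b depends on [2:a]
#4=b depends on [3:b]
#5=b depends on [4:b]
#6=b depends on [5:b]
#7=b depends on [6:b]
#8=b depends on [7:b]
sources: [0:e, 1:f, 2:a]
N(rest) = Σ N(rest − s) over sources s of rest; N(one piece) = 1:
  size 1 → [0]=1  [1]=1  [8]=1
  size 2 → [0,1]=2  [0,8]=2  [1,8]=2  [7,8]=1
  size 3 → [0,1,8]=6  [0,7,8]=3  [1,7,8]=3  [6,7,8]=1
  size 4 → [0,1,7,8]=12  [0,6,7,8]=4  [1,6,7,8]=4  [5,6,7,8]=1
  size 5 → [0,1,6,7,8]=20  [0,5,6,7,8]=5  [1,5,6,7,8]=5  [4,5,6,7,8]=1
  size 6 → [0,1,5,6,7,8]=30  [0,4,5,6,7,8]=6  [1,4,5,6,7,8]=6  [3,4,5,6,7,8]=1
  size 7 → [0,1,4,5,6,7,8]=42  [0,3,4,5,6,7,8]=7  [1,3,4,5,6,7,8]=7  [2,3,4,5,6,7,8]=1
  first=0(e) contributes 8
  first=1(f) contributes 8
  first=2(a) contributes 56
|[w]| = 72

72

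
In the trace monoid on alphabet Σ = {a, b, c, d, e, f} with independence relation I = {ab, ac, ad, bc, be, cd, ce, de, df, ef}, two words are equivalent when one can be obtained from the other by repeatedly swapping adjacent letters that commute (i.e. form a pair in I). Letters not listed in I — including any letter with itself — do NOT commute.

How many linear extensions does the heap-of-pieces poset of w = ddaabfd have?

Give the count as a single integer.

drop 0:d onto floor
drop 1:d onto {0:d}
drop 2:a onto floor
drop 3:a onto {2:a}
drop 4:b onto {1:d}
drop 5:f onto {3:a, 4:b}
drop 6:d onto {4:b}
ground layer = {0:d, 2:a}
drop-orders for the pieces not yet dropped (sum over which currently-grounded one goes next):
  1 to go: {5} 1  {6} 1
  2 to go: {3,5} 1  {5,6} 2
  3 to go: {2,3,5} 1  {3,5,6} 3  {4,5,6} 2
  4 to go: {1,4,5,6} 2  {2,3,5,6} 4  {3,4,5,6} 5
  5 to go: {0,1,4,5,6} 2  {1,3,4,5,6} 7  {2,3,4,5,6} 9
  if 0:d drops first: 16 orders
  if 2:a drops first: 9 orders
heap linearizations: 25

25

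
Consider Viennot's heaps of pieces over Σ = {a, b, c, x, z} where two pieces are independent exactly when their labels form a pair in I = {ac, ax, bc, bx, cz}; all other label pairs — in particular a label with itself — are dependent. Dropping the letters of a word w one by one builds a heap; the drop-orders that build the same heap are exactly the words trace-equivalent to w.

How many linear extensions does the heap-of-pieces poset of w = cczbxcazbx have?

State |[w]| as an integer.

119

piece 0:c — minimal
piece 1:c rests on {0:c}
piece 2:z — minimal
piece 3:b rests on {2:z}
piece 4:x rests on {1:c, 2:z}
piece 5:c rests on {4:x}
piece 6:a rests on {3:b}
piece 7:z rests on {4:x, 6:a}
piece 8:b rests on {7:z}
piece 9:x rests on {5:c, 7:z}
minimal pieces: {0:c, 2:z}
ways to finish when only these pieces remain (= sum over removing one remaining piece with nothing left below it):
  1 left: {8}→1  {9}→1
  2 left: {5,9}→1  {8,9}→2
  3 left: {5,8,9}→3  {7,8,9}→2
  4 left: {5,7,8,9}→5  {6,7,8,9}→2
  5 left: {3,6,7,8,9}→2  {4,5,7,8,9}→5  {5,6,7,8,9}→7
  6 left: {1,4,5,7,8,9}→5  {3,5,6,7,8,9}→9  {4,5,6,7,8,9}→12
  7 left: {0,1,4,5,7,8,9}→5  {1,4,5,6,7,8,9}→17  {3,4,5,6,7,8,9}→21
  8 left: {0,1,4,5,6,7,8,9}→22  {1,3,4,5,6,7,8,9}→38  {2,3,4,5,6,7,8,9}→21
  placing 0:c first → 59 extensions
  placing 2:z first → 60 extensions
total linear extensions = 119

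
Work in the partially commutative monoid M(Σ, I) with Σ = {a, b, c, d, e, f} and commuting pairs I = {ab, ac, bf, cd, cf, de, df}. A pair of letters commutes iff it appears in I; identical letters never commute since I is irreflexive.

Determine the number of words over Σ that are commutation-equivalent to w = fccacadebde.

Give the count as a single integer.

110

drop 0:f onto floor
drop 1:c onto floor
drop 2:c onto {1:c}
drop 3:a onto {0:f}
drop 4:c onto {2:c}
drop 5:a onto {3:a}
drop 6:d onto {5:a}
drop 7:e onto {4:c, 5:a}
drop 8:b onto {6:d, 7:e}
drop 9:d onto {8:b}
drop 10:e onto {8:b}
ground layer = {0:f, 1:c}
drop-orders for the pieces not yet dropped (sum over which currently-grounded one goes next):
  1 to go: {9} 1  {10} 1
  2 to go: {9,10} 2
  3 to go: {8,9,10} 2
  4 to go: {6,8,9,10} 2  {7,8,9,10} 2
  5 to go: {4,7,8,9,10} 2  {6,7,8,9,10} 4
  6 to go: {2,4,7,8,9,10} 2  {4,6,7,8,9,10} 6  {5,6,7,8,9,10} 4
  7 to go: {1,2,4,7,8,9,10} 2  {2,4,6,7,8,9,10} 8  {3,5,6,7,8,9,10} 4  {4,5,6,7,8,9,10} 10
  8 to go: {0,3,5,6,7,8,9,10} 4  {1,2,4,6,7,8,9,10} 10  {2,4,5,6,7,8,9,10} 18  {3,4,5,6,7,8,9,10} 14
  9 to go: {0,3,4,5,6,7,8,9,10} 18  {1,2,4,5,6,7,8,9,10} 28  {2,3,4,5,6,7,8,9,10} 32
  if 0:f drops first: 60 orders
  if 1:c drops first: 50 orders
heap linearizations: 110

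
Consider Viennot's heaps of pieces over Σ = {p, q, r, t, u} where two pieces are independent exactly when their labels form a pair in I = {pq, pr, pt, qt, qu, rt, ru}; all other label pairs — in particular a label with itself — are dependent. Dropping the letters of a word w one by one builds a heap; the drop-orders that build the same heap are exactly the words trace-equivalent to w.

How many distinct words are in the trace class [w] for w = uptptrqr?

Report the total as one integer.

336

0(u) covers ∅
1(p) covers 0:u
2(t) covers 0:u
3(p) covers 1:p
4(t) covers 2:t
5(r) covers ∅
6(q) covers 5:r
7(r) covers 6:q
floor of heap: 0:u, 5:r
completions by unplaced set U, small U first (add the entries for U minus each lowest piece of U):
  |U|=1: {3}:1  {4}:1  {7}:1
  |U|=2: {1,3}:1  {2,4}:1  {3,4}:2  {3,7}:2  {4,7}:2  {6,7}:1
  |U|=3: {1,3,4}:3  {1,3,7}:3  {2,3,4}:3  {2,4,7}:3  {3,4,7}:6  {3,6,7}:3  {4,6,7}:3  {5,6,7}:1
  |U|=4: {1,2,3,4}:6  {1,3,4,7}:12  {1,3,6,7}:6  {2,3,4,7}:12  {2,4,6,7}:6  {3,4,6,7}:12  {3,5,6,7}:4  {4,5,6,7}:4
  |U|=5: {0,1,2,3,4}:6  {1,2,3,4,7}:30  {1,3,4,6,7}:30  {1,3,5,6,7}:10  {2,3,4,6,7}:30  {2,4,5,6,7}:10  {3,4,5,6,7}:20
  |U|=6: {0,1,2,3,4,7}:36  {1,2,3,4,6,7}:90  {1,3,4,5,6,7}:60  {2,3,4,5,6,7}:60
  start at 0(u): 210
  start at 5(r): 126
sum over floor = 336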